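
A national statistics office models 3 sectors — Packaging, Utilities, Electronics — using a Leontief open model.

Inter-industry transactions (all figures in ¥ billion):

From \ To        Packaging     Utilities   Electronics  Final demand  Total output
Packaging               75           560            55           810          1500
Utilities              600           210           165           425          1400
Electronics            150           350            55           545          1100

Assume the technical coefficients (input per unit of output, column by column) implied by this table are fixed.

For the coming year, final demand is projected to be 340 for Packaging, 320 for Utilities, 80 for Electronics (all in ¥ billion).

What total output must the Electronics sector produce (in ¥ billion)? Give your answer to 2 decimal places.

Technical coefficients a_ij = z_ij / X_j:
  a_11 = 75/1500 = 0.05, a_21 = 600/1500 = 0.40, a_31 = 150/1500 = 0.10
  a_12 = 560/1400 = 0.40, a_22 = 210/1400 = 0.15, a_32 = 350/1400 = 0.25
  a_13 = 55/1100 = 0.05, a_23 = 165/1100 = 0.15, a_33 = 55/1100 = 0.05
I − A =
  [   0.95    -0.40    -0.05]
  [  -0.40     0.85    -0.15]
  [  -0.10    -0.25     0.95]
Cofactors of I−A, C_ij = (−1)^(i+j)·(minor ij) (rows/columns in the sector order above):
  C_11 = (0.85)(0.95) − (-0.15)(-0.25) = 0.7700
  C_12 = −[(-0.40)(0.95) − (-0.15)(-0.10)] = 0.3950
  C_13 = (-0.40)(-0.25) − (0.85)(-0.10) = 0.1850
  C_21 = −[(-0.40)(0.95) − (-0.05)(-0.25)] = 0.3925
  C_22 = (0.95)(0.95) − (-0.05)(-0.10) = 0.8975
  C_23 = −[(0.95)(-0.25) − (-0.40)(-0.10)] = 0.2775
  C_31 = (-0.40)(-0.15) − (-0.05)(0.85) = 0.1025
  C_32 = −[(0.95)(-0.15) − (-0.05)(-0.40)] = 0.1625
  C_33 = (0.95)(0.85) − (-0.40)(-0.40) = 0.6475
det(I−A) = Σ_j (I−A)_1j·C_1j = (0.95)(0.7700) + (-0.40)(0.3950) + (-0.05)(0.1850) = 0.56425
adj(I−A) = Cᵀ =
  [ 0.7700   0.3925   0.1025]
  [ 0.3950   0.8975   0.1625]
  [ 0.1850   0.2775   0.6475]
(I − A)⁻¹ = adj(I−A) / det(I−A) ≈
  [   1.3646     0.6956     0.1817]
  [   0.7000     1.5906     0.2880]
  [   0.3279     0.4918     1.1475]
x = (I − A)⁻¹ d = adj(I−A)·d / det(I−A), with det(I−A) = 0.56425:
  x_1 = (0.7700·340 + 0.3925·320 + 0.1025·80) / 0.56425 = 395.60 / 0.56425 ≈ 701.11
  x_2 = (0.3950·340 + 0.8975·320 + 0.1625·80) / 0.56425 = 434.50 / 0.56425 ≈ 770.05
  x_3 = (0.1850·340 + 0.2775·320 + 0.6475·80) / 0.56425 = 203.50 / 0.56425 ≈ 360.66

x_3 = 360.66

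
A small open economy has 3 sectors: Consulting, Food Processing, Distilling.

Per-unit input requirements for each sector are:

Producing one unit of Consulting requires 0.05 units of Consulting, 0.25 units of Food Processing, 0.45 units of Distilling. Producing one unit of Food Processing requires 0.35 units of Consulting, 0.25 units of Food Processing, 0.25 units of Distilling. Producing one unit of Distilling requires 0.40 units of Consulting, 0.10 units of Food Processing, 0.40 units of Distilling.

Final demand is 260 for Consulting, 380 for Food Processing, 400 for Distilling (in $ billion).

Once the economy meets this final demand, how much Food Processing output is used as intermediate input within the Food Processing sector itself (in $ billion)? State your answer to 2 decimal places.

z_22 = 394.44

I − A =
  [   0.95    -0.35    -0.40]
  [  -0.25     0.75    -0.10]
  [  -0.45    -0.25     0.60]
Cofactors of I−A, C_ij = (−1)^(i+j)·(minor ij) (rows/columns in the sector order above):
  C_11 = (0.75)(0.60) − (-0.10)(-0.25) = 0.4250
  C_12 = −[(-0.25)(0.60) − (-0.10)(-0.45)] = 0.1950
  C_13 = (-0.25)(-0.25) − (0.75)(-0.45) = 0.4000
  C_21 = −[(-0.35)(0.60) − (-0.40)(-0.25)] = 0.3100
  C_22 = (0.95)(0.60) − (-0.40)(-0.45) = 0.3900
  C_23 = −[(0.95)(-0.25) − (-0.35)(-0.45)] = 0.3950
  C_31 = (-0.35)(-0.10) − (-0.40)(0.75) = 0.3350
  C_32 = −[(0.95)(-0.10) − (-0.40)(-0.25)] = 0.1950
  C_33 = (0.95)(0.75) − (-0.35)(-0.25) = 0.6250
det(I−A) = Σ_j (I−A)_1j·C_1j = (0.95)(0.4250) + (-0.35)(0.1950) + (-0.40)(0.4000) = 0.1755
adj(I−A) = Cᵀ =
  [ 0.4250   0.3100   0.3350]
  [ 0.1950   0.3900   0.1950]
  [ 0.4000   0.3950   0.6250]
(I − A)⁻¹ = adj(I−A) / det(I−A) ≈
  [   2.4217     1.7664     1.9088]
  [   1.1111     2.2222     1.1111]
  [   2.2792     2.2507     3.5613]
First solve x = (I − A)⁻¹ d = adj(I−A)·d / det(I−A); in particular x_2 = (0.1950·260 + 0.3900·380 + 0.1950·400) / 0.1755 = 276.90 / 0.1755 ≈ 1577.7778.
Intermediate flow from 2 to 2: z_22 = a_22 · x_2 = 0.25 × 276.90 / 0.1755 = 69.225 / 0.1755 ≈ 394.44.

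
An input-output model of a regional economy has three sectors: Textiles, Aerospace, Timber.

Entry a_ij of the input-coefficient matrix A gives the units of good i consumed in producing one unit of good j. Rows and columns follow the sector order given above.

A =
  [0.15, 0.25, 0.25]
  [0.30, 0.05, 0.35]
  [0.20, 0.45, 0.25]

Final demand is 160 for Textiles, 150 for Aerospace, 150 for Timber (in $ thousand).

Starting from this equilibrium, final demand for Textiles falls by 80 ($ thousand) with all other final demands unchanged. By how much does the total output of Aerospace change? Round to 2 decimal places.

Δx_2 = -74.51

I − A =
  [   0.85    -0.25    -0.25]
  [  -0.30     0.95    -0.35]
  [  -0.20    -0.45     0.75]
Cofactors of I−A, C_ij = (−1)^(i+j)·(minor ij) (rows/columns in the sector order above):
  C_11 = (0.95)(0.75) − (-0.35)(-0.45) = 0.5550
  C_12 = −[(-0.30)(0.75) − (-0.35)(-0.20)] = 0.2950
  C_13 = (-0.30)(-0.45) − (0.95)(-0.20) = 0.3250
  C_21 = −[(-0.25)(0.75) − (-0.25)(-0.45)] = 0.3000
  C_22 = (0.85)(0.75) − (-0.25)(-0.20) = 0.5875
  C_23 = −[(0.85)(-0.45) − (-0.25)(-0.20)] = 0.4325
  C_31 = (-0.25)(-0.35) − (-0.25)(0.95) = 0.3250
  C_32 = −[(0.85)(-0.35) − (-0.25)(-0.30)] = 0.3725
  C_33 = (0.85)(0.95) − (-0.25)(-0.30) = 0.7325
det(I−A) = Σ_j (I−A)_1j·C_1j = (0.85)(0.5550) + (-0.25)(0.2950) + (-0.25)(0.3250) = 0.31675
adj(I−A) = Cᵀ =
  [ 0.5550   0.3000   0.3250]
  [ 0.2950   0.5875   0.3725]
  [ 0.3250   0.4325   0.7325]
(I − A)⁻¹ = adj(I−A) / det(I−A) ≈
  [   1.7522     0.9471     1.0260]
  [   0.9313     1.8548     1.1760]
  [   1.0260     1.3654     2.3125]
Δx = (I − A)⁻¹ Δd with Δd having -80 in the Textiles component and 0 elsewhere.
So Δx_2 = L_21 · (-80), where L_21 = adj(I−A)_21 / det(I−A) = 0.2950 / 0.31675.
Δx_2 = 0.2950 × (-80) / 0.31675 = -23.60 / 0.31675 ≈ -74.51.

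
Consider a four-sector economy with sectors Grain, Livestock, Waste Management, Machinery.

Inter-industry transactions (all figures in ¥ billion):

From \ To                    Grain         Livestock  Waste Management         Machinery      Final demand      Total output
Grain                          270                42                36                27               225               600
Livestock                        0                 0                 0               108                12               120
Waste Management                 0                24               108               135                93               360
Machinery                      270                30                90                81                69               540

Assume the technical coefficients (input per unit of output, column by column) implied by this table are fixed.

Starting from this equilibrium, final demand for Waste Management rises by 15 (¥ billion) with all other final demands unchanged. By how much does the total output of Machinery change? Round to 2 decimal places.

Technical coefficients a_ij = z_ij / X_j:
  a_11 = 270/600 = 0.45, a_21 = 0/600 = 0.00, a_31 = 0/600 = 0.00, a_41 = 270/600 = 0.45
  a_12 = 42/120 = 0.35, a_22 = 0/120 = 0.00, a_32 = 24/120 = 0.20, a_42 = 30/120 = 0.25
  a_13 = 36/360 = 0.10, a_23 = 0/360 = 0.00, a_33 = 108/360 = 0.30, a_43 = 90/360 = 0.25
  a_14 = 27/540 = 0.05, a_24 = 108/540 = 0.20, a_34 = 135/540 = 0.25, a_44 = 81/540 = 0.15
I − A =
  [   0.55    -0.35    -0.10    -0.05]
  [   0.00     1.00     0.00    -0.20]
  [   0.00    -0.20     0.70    -0.25]
  [  -0.45    -0.25    -0.25     0.85]
Compute the cofactors C_ij = (−1)^(i+j)·(3×3 minor ij) of I−A; the adjugate is their transpose:
adj(I−A) = Cᵀ =
  [ 0.487500   0.220875   0.110000   0.113000]
  [ 0.063000   0.265875   0.036500   0.077000]
  [ 0.130500   0.162750   0.386000   0.159500]
  [ 0.315000   0.243000   0.182500   0.385000]
det(I−A) = Σ_j (I−A)_1j·C_1j = (0.55)(0.487500) + (-0.35)(0.063000) + (-0.10)(0.130500) + (-0.05)(0.315000) = 0.217275
(I − A)⁻¹ = adj(I−A) / det(I−A) ≈
  [   2.2437     1.0166     0.5063     0.5201]
  [   0.2900     1.2237     0.1680     0.3544]
  [   0.6006     0.7491     1.7766     0.7341]
  [   1.4498     1.1184     0.8399     1.7719]
Δx = (I − A)⁻¹ Δd with Δd having +15 in the Waste Management component and 0 elsewhere.
So Δx_4 = L_43 · (+15), where L_43 = adj(I−A)_43 / det(I−A) = 0.182500 / 0.217275.
Δx_4 = 0.182500 × (+15) / 0.217275 = 2.7375 / 0.217275 ≈ 12.60.

Δx_4 = 12.60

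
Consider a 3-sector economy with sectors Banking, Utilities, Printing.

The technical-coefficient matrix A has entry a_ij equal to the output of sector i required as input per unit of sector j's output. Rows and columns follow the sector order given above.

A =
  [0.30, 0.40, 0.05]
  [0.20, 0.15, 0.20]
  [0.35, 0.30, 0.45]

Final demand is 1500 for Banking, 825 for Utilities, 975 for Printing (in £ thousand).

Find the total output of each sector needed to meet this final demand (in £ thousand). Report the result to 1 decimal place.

I − A =
  [   0.70    -0.40    -0.05]
  [  -0.20     0.85    -0.20]
  [  -0.35    -0.30     0.55]
Cofactors of I−A, C_ij = (−1)^(i+j)·(minor ij) (rows/columns in the sector order above):
  C_11 = (0.85)(0.55) − (-0.20)(-0.30) = 0.4075
  C_12 = −[(-0.20)(0.55) − (-0.20)(-0.35)] = 0.1800
  C_13 = (-0.20)(-0.30) − (0.85)(-0.35) = 0.3575
  C_21 = −[(-0.40)(0.55) − (-0.05)(-0.30)] = 0.2350
  C_22 = (0.70)(0.55) − (-0.05)(-0.35) = 0.3675
  C_23 = −[(0.70)(-0.30) − (-0.40)(-0.35)] = 0.3500
  C_31 = (-0.40)(-0.20) − (-0.05)(0.85) = 0.1225
  C_32 = −[(0.70)(-0.20) − (-0.05)(-0.20)] = 0.1500
  C_33 = (0.70)(0.85) − (-0.40)(-0.20) = 0.5150
det(I−A) = Σ_j (I−A)_1j·C_1j = (0.70)(0.4075) + (-0.40)(0.1800) + (-0.05)(0.3575) = 0.195375
adj(I−A) = Cᵀ =
  [ 0.4075   0.2350   0.1225]
  [ 0.1800   0.3675   0.1500]
  [ 0.3575   0.3500   0.5150]
(I − A)⁻¹ = adj(I−A) / det(I−A) ≈
  [   2.0857     1.2028     0.6270]
  [   0.9213     1.8810     0.7678]
  [   1.8298     1.7914     2.6360]
x = (I − A)⁻¹ d = adj(I−A)·d / det(I−A), with det(I−A) = 0.195375:
  x_1 = (0.4075·1500 + 0.2350·825 + 0.1225·975) / 0.195375 = 924.5625 / 0.195375 ≈ 4732.2
  x_2 = (0.1800·1500 + 0.3675·825 + 0.1500·975) / 0.195375 = 719.4375 / 0.195375 ≈ 3682.3
  x_3 = (0.3575·1500 + 0.3500·825 + 0.5150·975) / 0.195375 = 1327.125 / 0.195375 ≈ 6792.7

x_1 = 4732.2, x_2 = 3682.3, x_3 = 6792.7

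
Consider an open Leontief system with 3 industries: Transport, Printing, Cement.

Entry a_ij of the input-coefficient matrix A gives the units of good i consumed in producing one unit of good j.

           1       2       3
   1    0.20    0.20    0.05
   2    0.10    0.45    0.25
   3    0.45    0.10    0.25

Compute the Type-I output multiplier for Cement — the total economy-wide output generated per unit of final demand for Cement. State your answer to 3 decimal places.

I − A =
  [   0.80    -0.20    -0.05]
  [  -0.10     0.55    -0.25]
  [  -0.45    -0.10     0.75]
Cofactors of I−A, C_ij = (−1)^(i+j)·(minor ij) (rows/columns in the sector order above):
  C_11 = (0.55)(0.75) − (-0.25)(-0.10) = 0.3875
  C_12 = −[(-0.10)(0.75) − (-0.25)(-0.45)] = 0.1875
  C_13 = (-0.10)(-0.10) − (0.55)(-0.45) = 0.2575
  C_21 = −[(-0.20)(0.75) − (-0.05)(-0.10)] = 0.1550
  C_22 = (0.80)(0.75) − (-0.05)(-0.45) = 0.5775
  C_23 = −[(0.80)(-0.10) − (-0.20)(-0.45)] = 0.1700
  C_31 = (-0.20)(-0.25) − (-0.05)(0.55) = 0.0775
  C_32 = −[(0.80)(-0.25) − (-0.05)(-0.10)] = 0.2050
  C_33 = (0.80)(0.55) − (-0.20)(-0.10) = 0.4200
det(I−A) = Σ_j (I−A)_1j·C_1j = (0.80)(0.3875) + (-0.20)(0.1875) + (-0.05)(0.2575) = 0.259625
adj(I−A) = Cᵀ =
  [ 0.3875   0.1550   0.0775]
  [ 0.1875   0.5775   0.2050]
  [ 0.2575   0.1700   0.4200]
(I − A)⁻¹ = adj(I−A) / det(I−A) ≈
  [   1.4925     0.5970     0.2985]
  [   0.7222     2.2244     0.7896]
  [   0.9918     0.6548     1.6177]
The output multiplier for sector j is the column-j sum of the Leontief inverse (I − A)⁻¹ = adj(I−A) / det(I−A).
Column 3 of adj(I−A): (0.0775, 0.2050, 0.4200); det(I−A) = 0.259625.
m_3 = (0.0775 + 0.2050 + 0.4200) / 0.259625 = 0.7025 / 0.259625 ≈ 2.706.

m_3 = 2.706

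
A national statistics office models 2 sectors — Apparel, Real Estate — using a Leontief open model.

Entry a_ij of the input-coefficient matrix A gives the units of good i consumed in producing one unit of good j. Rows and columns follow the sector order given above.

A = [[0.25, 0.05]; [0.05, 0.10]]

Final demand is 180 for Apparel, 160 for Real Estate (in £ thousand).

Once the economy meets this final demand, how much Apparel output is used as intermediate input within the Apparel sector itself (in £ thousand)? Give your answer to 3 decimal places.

I − A =
  [   0.75    -0.05]
  [  -0.05     0.90]
det(I−A) = (0.75)(0.90) − (-0.05)(-0.05) = 0.6725
adj(I−A) = [[0.90, 0.05], [0.05, 0.75]]
(I − A)⁻¹ = adj(I−A) / det(I−A) ≈
  [   1.3383     0.0743]
  [   0.0743     1.1152]
First solve x = (I − A)⁻¹ d = adj(I−A)·d / det(I−A); in particular x_A = (0.90·180 + 0.05·160) / 0.6725 = 170.00 / 0.6725 ≈ 252.78810.
Intermediate flow from A to A: z_AA = a_AA · x_A = 0.25 × 170.00 / 0.6725 = 42.50 / 0.6725 ≈ 63.197.

z_AA = 63.197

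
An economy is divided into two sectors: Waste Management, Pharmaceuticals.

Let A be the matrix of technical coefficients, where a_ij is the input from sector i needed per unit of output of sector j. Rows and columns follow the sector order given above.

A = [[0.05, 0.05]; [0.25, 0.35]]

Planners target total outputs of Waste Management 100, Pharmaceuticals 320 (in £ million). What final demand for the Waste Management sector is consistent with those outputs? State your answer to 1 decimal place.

I − A =
  [   0.95    -0.05]
  [  -0.25     0.65]
d = (I − A) x:
  d_W = (+0.95)·100 + (-0.05)·320 = 79.0
  d_P = (-0.25)·100 + (+0.65)·320 = 183.0

d_W = 79.0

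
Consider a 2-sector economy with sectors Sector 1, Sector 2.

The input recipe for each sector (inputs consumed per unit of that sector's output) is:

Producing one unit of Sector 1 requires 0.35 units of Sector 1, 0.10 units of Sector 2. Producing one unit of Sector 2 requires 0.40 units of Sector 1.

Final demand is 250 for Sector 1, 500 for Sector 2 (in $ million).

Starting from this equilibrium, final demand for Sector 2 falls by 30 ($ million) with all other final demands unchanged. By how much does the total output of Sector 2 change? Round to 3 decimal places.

I − A =
  [   0.65    -0.40]
  [  -0.10     1.00]
det(I−A) = (0.65)(1.00) − (-0.40)(-0.10) = 0.6100
adj(I−A) = [[1.00, 0.40], [0.10, 0.65]]
(I − A)⁻¹ = adj(I−A) / det(I−A) ≈
  [   1.6393     0.6557]
  [   0.1639     1.0656]
Δx = (I − A)⁻¹ Δd with Δd having -30 in the Sector 2 component and 0 elsewhere.
So Δx_2 = L_22 · (-30), where L_22 = adj(I−A)_22 / det(I−A) = 0.65 / 0.6100.
Δx_2 = 0.65 × (-30) / 0.6100 = -19.50 / 0.6100 ≈ -31.967.

Δx_2 = -31.967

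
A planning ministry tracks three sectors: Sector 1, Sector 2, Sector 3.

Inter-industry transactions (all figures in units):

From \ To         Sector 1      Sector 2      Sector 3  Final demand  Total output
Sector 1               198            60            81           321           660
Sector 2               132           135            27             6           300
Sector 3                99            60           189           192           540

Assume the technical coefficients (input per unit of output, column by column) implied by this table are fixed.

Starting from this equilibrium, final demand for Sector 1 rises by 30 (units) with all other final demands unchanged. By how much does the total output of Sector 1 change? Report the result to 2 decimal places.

Technical coefficients a_ij = z_ij / X_j:
  a_11 = 198/660 = 0.30, a_21 = 132/660 = 0.20, a_31 = 99/660 = 0.15
  a_12 = 60/300 = 0.20, a_22 = 135/300 = 0.45, a_32 = 60/300 = 0.20
  a_13 = 81/540 = 0.15, a_23 = 27/540 = 0.05, a_33 = 189/540 = 0.35
I − A =
  [   0.70    -0.20    -0.15]
  [  -0.20     0.55    -0.05]
  [  -0.15    -0.20     0.65]
Cofactors of I−A, C_ij = (−1)^(i+j)·(minor ij) (rows/columns in the sector order above):
  C_11 = (0.55)(0.65) − (-0.05)(-0.20) = 0.3475
  C_12 = −[(-0.20)(0.65) − (-0.05)(-0.15)] = 0.1375
  C_13 = (-0.20)(-0.20) − (0.55)(-0.15) = 0.1225
  C_21 = −[(-0.20)(0.65) − (-0.15)(-0.20)] = 0.1600
  C_22 = (0.70)(0.65) − (-0.15)(-0.15) = 0.4325
  C_23 = −[(0.70)(-0.20) − (-0.20)(-0.15)] = 0.1700
  C_31 = (-0.20)(-0.05) − (-0.15)(0.55) = 0.0925
  C_32 = −[(0.70)(-0.05) − (-0.15)(-0.20)] = 0.0650
  C_33 = (0.70)(0.55) − (-0.20)(-0.20) = 0.3450
det(I−A) = Σ_j (I−A)_1j·C_1j = (0.70)(0.3475) + (-0.20)(0.1375) + (-0.15)(0.1225) = 0.197375
adj(I−A) = Cᵀ =
  [ 0.3475   0.1600   0.0925]
  [ 0.1375   0.4325   0.0650]
  [ 0.1225   0.1700   0.3450]
(I − A)⁻¹ = adj(I−A) / det(I−A) ≈
  [   1.7606     0.8106     0.4687]
  [   0.6966     2.1913     0.3293]
  [   0.6206     0.8613     1.7479]
Δx = (I − A)⁻¹ Δd with Δd having +30 in the Sector 1 component and 0 elsewhere.
So Δx_1 = L_11 · (+30), where L_11 = adj(I−A)_11 / det(I−A) = 0.3475 / 0.197375.
Δx_1 = 0.3475 × (+30) / 0.197375 = 10.425 / 0.197375 ≈ 52.82.

Δx_1 = 52.82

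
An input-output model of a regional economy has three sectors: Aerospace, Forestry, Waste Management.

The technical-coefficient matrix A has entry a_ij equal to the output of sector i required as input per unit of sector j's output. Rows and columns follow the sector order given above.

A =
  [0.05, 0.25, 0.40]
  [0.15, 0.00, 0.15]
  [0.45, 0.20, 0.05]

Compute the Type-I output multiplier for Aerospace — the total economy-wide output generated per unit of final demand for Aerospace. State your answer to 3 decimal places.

I − A =
  [   0.95    -0.25    -0.40]
  [  -0.15     1.00    -0.15]
  [  -0.45    -0.20     0.95]
Cofactors of I−A, C_ij = (−1)^(i+j)·(minor ij) (rows/columns in the sector order above):
  C_11 = (1.00)(0.95) − (-0.15)(-0.20) = 0.9200
  C_12 = −[(-0.15)(0.95) − (-0.15)(-0.45)] = 0.2100
  C_13 = (-0.15)(-0.20) − (1.00)(-0.45) = 0.4800
  C_21 = −[(-0.25)(0.95) − (-0.40)(-0.20)] = 0.3175
  C_22 = (0.95)(0.95) − (-0.40)(-0.45) = 0.7225
  C_23 = −[(0.95)(-0.20) − (-0.25)(-0.45)] = 0.3025
  C_31 = (-0.25)(-0.15) − (-0.40)(1.00) = 0.4375
  C_32 = −[(0.95)(-0.15) − (-0.40)(-0.15)] = 0.2025
  C_33 = (0.95)(1.00) − (-0.25)(-0.15) = 0.9125
det(I−A) = Σ_j (I−A)_1j·C_1j = (0.95)(0.9200) + (-0.25)(0.2100) + (-0.40)(0.4800) = 0.6295
adj(I−A) = Cᵀ =
  [ 0.9200   0.3175   0.4375]
  [ 0.2100   0.7225   0.2025]
  [ 0.4800   0.3025   0.9125]
(I − A)⁻¹ = adj(I−A) / det(I−A) ≈
  [   1.4615     0.5044     0.6950]
  [   0.3336     1.1477     0.3217]
  [   0.7625     0.4805     1.4496]
The output multiplier for sector j is the column-j sum of the Leontief inverse (I − A)⁻¹ = adj(I−A) / det(I−A).
Column 1 of adj(I−A): (0.9200, 0.2100, 0.4800); det(I−A) = 0.6295.
m_1 = (0.9200 + 0.2100 + 0.4800) / 0.6295 = 1.61 / 0.6295 ≈ 2.558.

m_1 = 2.558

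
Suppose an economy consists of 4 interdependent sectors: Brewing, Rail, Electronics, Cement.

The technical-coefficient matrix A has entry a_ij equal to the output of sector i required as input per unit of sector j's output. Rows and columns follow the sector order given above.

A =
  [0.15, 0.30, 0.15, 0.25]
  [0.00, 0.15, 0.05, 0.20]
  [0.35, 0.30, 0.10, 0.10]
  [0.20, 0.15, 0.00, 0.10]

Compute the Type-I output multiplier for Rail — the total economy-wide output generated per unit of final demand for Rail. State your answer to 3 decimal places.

I − A =
  [   0.85    -0.30    -0.15    -0.25]
  [   0.00     0.85    -0.05    -0.20]
  [  -0.35    -0.30     0.90    -0.10]
  [  -0.20    -0.15     0.00     0.90]
Compute the cofactors C_ij = (−1)^(i+j)·(3×3 minor ij) of I−A; the adjugate is their transpose:
adj(I−A) = Cᵀ =
  [ 0.647250   0.319500   0.125625   0.264750]
  [ 0.052750   0.593250   0.041750   0.151125]
  [ 0.286250   0.340875   0.570250   0.218625]
  [ 0.152625   0.169875   0.034875   0.587625]
det(I−A) = Σ_j (I−A)_1j·C_1j = (0.85)(0.647250) + (-0.30)(0.052750) + (-0.15)(0.286250) + (-0.25)(0.152625) = 0.45324375
(I − A)⁻¹ = adj(I−A) / det(I−A) ≈
  [   1.4280     0.7049     0.2772     0.5841]
  [   0.1164     1.3089     0.0921     0.3334]
  [   0.6316     0.7521     1.2582     0.4824]
  [   0.3367     0.3748     0.0769     1.2965]
The output multiplier for sector j is the column-j sum of the Leontief inverse (I − A)⁻¹ = adj(I−A) / det(I−A).
Column 2 of adj(I−A): (0.319500, 0.593250, 0.340875, 0.169875); det(I−A) = 0.45324375.
m_2 = (0.319500 + 0.593250 + 0.340875 + 0.169875) / 0.45324375 = 1.4235 / 0.45324375 ≈ 3.141.

m_2 = 3.141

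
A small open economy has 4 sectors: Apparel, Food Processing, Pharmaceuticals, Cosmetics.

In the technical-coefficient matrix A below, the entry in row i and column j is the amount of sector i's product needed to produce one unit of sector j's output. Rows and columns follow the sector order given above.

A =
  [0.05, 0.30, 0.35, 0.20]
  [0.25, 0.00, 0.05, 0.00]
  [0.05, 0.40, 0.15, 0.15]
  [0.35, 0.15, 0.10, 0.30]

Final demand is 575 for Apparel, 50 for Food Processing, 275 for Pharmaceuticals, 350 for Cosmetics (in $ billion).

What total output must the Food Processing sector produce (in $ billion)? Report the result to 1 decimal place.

x_F = 428.7

I − A =
  [   0.95    -0.30    -0.35    -0.20]
  [  -0.25     1.00    -0.05     0.00]
  [  -0.05    -0.40     0.85    -0.15]
  [  -0.35    -0.15    -0.10     0.70]
Compute the cofactors C_ij = (−1)^(i+j)·(3×3 minor ij) of I−A; the adjugate is their transpose:
adj(I−A) = Cᵀ =
  [ 0.564875   0.313375   0.277000   0.220750]
  [ 0.149375   0.459875   0.096000   0.063250]
  [ 0.163125   0.287125   0.535000   0.161250]
  [ 0.337750   0.296250   0.235500   0.671500]
det(I−A) = Σ_j (I−A)_1j·C_1j = (0.95)(0.564875) + (-0.30)(0.149375) + (-0.35)(0.163125) + (-0.20)(0.337750) = 0.367175
(I − A)⁻¹ = adj(I−A) / det(I−A) ≈
  [   1.5384     0.8535     0.7544     0.6012]
  [   0.4068     1.2525     0.2615     0.1723]
  [   0.4443     0.7820     1.4571     0.4392]
  [   0.9199     0.8068     0.6414     1.8288]
x = (I − A)⁻¹ d = adj(I−A)·d / det(I−A), with det(I−A) = 0.367175:
  x_A = (0.564875·575 + 0.313375·50 + 0.277000·275 + 0.220750·350) / 0.367175 = 493.909375 / 0.367175 ≈ 1345.2
  x_F = (0.149375·575 + 0.459875·50 + 0.096000·275 + 0.063250·350) / 0.367175 = 157.421875 / 0.367175 ≈ 428.7
  x_P = (0.163125·575 + 0.287125·50 + 0.535000·275 + 0.161250·350) / 0.367175 = 311.715625 / 0.367175 ≈ 849.0
  x_C = (0.337750·575 + 0.296250·50 + 0.235500·275 + 0.671500·350) / 0.367175 = 508.80625 / 0.367175 ≈ 1385.7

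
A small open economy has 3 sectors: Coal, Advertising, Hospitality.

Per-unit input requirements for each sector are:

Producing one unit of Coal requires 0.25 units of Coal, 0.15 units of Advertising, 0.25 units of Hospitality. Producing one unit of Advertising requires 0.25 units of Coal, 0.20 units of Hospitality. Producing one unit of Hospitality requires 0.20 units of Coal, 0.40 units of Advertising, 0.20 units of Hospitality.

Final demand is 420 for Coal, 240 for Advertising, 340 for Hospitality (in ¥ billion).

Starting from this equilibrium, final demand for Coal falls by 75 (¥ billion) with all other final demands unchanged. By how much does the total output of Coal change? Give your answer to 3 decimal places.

I − A =
  [   0.75    -0.25    -0.20]
  [  -0.15     1.00    -0.40]
  [  -0.25    -0.20     0.80]
Cofactors of I−A, C_ij = (−1)^(i+j)·(minor ij) (rows/columns in the sector order above):
  C_11 = (1.00)(0.80) − (-0.40)(-0.20) = 0.7200
  C_12 = −[(-0.15)(0.80) − (-0.40)(-0.25)] = 0.2200
  C_13 = (-0.15)(-0.20) − (1.00)(-0.25) = 0.2800
  C_21 = −[(-0.25)(0.80) − (-0.20)(-0.20)] = 0.2400
  C_22 = (0.75)(0.80) − (-0.20)(-0.25) = 0.5500
  C_23 = −[(0.75)(-0.20) − (-0.25)(-0.25)] = 0.2125
  C_31 = (-0.25)(-0.40) − (-0.20)(1.00) = 0.3000
  C_32 = −[(0.75)(-0.40) − (-0.20)(-0.15)] = 0.3300
  C_33 = (0.75)(1.00) − (-0.25)(-0.15) = 0.7125
det(I−A) = Σ_j (I−A)_1j·C_1j = (0.75)(0.7200) + (-0.25)(0.2200) + (-0.20)(0.2800) = 0.4290
adj(I−A) = Cᵀ =
  [ 0.7200   0.2400   0.3000]
  [ 0.2200   0.5500   0.3300]
  [ 0.2800   0.2125   0.7125]
(I − A)⁻¹ = adj(I−A) / det(I−A) ≈
  [   1.6783     0.5594     0.6993]
  [   0.5128     1.2821     0.7692]
  [   0.6527     0.4953     1.6608]
Δx = (I − A)⁻¹ Δd with Δd having -75 in the Coal component and 0 elsewhere.
So Δx_C = L_CC · (-75), where L_CC = adj(I−A)_CC / det(I−A) = 0.7200 / 0.4290.
Δx_C = 0.7200 × (-75) / 0.4290 = -54.00 / 0.4290 ≈ -125.874.

Δx_C = -125.874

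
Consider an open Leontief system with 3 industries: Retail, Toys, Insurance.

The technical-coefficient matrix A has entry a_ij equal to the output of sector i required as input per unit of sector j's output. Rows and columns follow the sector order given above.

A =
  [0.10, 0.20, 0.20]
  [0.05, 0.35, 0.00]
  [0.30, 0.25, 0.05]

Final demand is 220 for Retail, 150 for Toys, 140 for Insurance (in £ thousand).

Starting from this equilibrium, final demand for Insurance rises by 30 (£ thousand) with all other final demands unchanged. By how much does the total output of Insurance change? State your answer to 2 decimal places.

I − A =
  [   0.90    -0.20    -0.20]
  [  -0.05     0.65     0.00]
  [  -0.30    -0.25     0.95]
Cofactors of I−A, C_ij = (−1)^(i+j)·(minor ij) (rows/columns in the sector order above):
  C_11 = (0.65)(0.95) − (0.00)(-0.25) = 0.6175
  C_12 = −[(-0.05)(0.95) − (0.00)(-0.30)] = 0.0475
  C_13 = (-0.05)(-0.25) − (0.65)(-0.30) = 0.2075
  C_21 = −[(-0.20)(0.95) − (-0.20)(-0.25)] = 0.2400
  C_22 = (0.90)(0.95) − (-0.20)(-0.30) = 0.7950
  C_23 = −[(0.90)(-0.25) − (-0.20)(-0.30)] = 0.2850
  C_31 = (-0.20)(0.00) − (-0.20)(0.65) = 0.1300
  C_32 = −[(0.90)(0.00) − (-0.20)(-0.05)] = 0.0100
  C_33 = (0.90)(0.65) − (-0.20)(-0.05) = 0.5750
det(I−A) = Σ_j (I−A)_1j·C_1j = (0.90)(0.6175) + (-0.20)(0.0475) + (-0.20)(0.2075) = 0.50475
adj(I−A) = Cᵀ =
  [ 0.6175   0.2400   0.1300]
  [ 0.0475   0.7950   0.0100]
  [ 0.2075   0.2850   0.5750]
(I − A)⁻¹ = adj(I−A) / det(I−A) ≈
  [   1.2234     0.4755     0.2576]
  [   0.0941     1.5750     0.0198]
  [   0.4111     0.5646     1.1392]
Δx = (I − A)⁻¹ Δd with Δd having +30 in the Insurance component and 0 elsewhere.
So Δx_3 = L_33 · (+30), where L_33 = adj(I−A)_33 / det(I−A) = 0.5750 / 0.50475.
Δx_3 = 0.5750 × (+30) / 0.50475 = 17.25 / 0.50475 ≈ 34.18.

Δx_3 = 34.18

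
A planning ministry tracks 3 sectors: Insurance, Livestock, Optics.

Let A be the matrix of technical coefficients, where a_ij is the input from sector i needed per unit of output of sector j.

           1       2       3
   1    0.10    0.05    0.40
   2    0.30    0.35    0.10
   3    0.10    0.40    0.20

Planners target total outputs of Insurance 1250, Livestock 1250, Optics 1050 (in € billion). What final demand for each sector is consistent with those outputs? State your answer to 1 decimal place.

d_1 = 642.5, d_2 = 332.5, d_3 = 215.0

I − A =
  [   0.90    -0.05    -0.40]
  [  -0.30     0.65    -0.10]
  [  -0.10    -0.40     0.80]
d = (I − A) x:
  d_1 = (+0.90)·1250 + (-0.05)·1250 + (-0.40)·1050 = 642.5
  d_2 = (-0.30)·1250 + (+0.65)·1250 + (-0.10)·1050 = 332.5
  d_3 = (-0.10)·1250 + (-0.40)·1250 + (+0.80)·1050 = 215.0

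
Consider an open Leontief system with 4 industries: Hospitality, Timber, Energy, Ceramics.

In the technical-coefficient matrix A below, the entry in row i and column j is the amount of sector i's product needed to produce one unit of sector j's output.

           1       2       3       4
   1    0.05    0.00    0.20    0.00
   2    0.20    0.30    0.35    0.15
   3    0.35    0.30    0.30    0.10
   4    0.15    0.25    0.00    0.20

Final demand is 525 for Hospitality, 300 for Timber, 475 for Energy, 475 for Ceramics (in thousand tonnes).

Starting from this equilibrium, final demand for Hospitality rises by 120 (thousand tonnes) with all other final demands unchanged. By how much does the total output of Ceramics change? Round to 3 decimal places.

Δx_4 = 70.931

I − A =
  [   0.95     0.00    -0.20     0.00]
  [  -0.20     0.70    -0.35    -0.15]
  [  -0.35    -0.30     0.70    -0.10]
  [  -0.15    -0.25     0.00     0.80]
Compute the cofactors C_ij = (−1)^(i+j)·(3×3 minor ij) of I−A; the adjugate is their transpose:
adj(I−A) = Cᵀ =
  [ 0.273000   0.053000   0.104500   0.023000]
  [ 0.231000   0.473000   0.302500   0.126500]
  [ 0.253125   0.251750   0.496375   0.109250]
  [ 0.123375   0.157750   0.114125   0.304750]
det(I−A) = Σ_j (I−A)_1j·C_1j = (0.95)(0.273000) + (0.00)(0.231000) + (-0.20)(0.253125) + (0.00)(0.123375) = 0.208725
(I − A)⁻¹ = adj(I−A) / det(I−A) ≈
  [   1.3079     0.2539     0.5007     0.1102]
  [   1.1067     2.2661     1.4493     0.6061]
  [   1.2127     1.2061     2.3781     0.5234]
  [   0.5911     0.7558     0.5468     1.4601]
Δx = (I − A)⁻¹ Δd with Δd having +120 in the Hospitality component and 0 elsewhere.
So Δx_4 = L_41 · (+120), where L_41 = adj(I−A)_41 / det(I−A) = 0.123375 / 0.208725.
Δx_4 = 0.123375 × (+120) / 0.208725 = 14.805 / 0.208725 ≈ 70.931.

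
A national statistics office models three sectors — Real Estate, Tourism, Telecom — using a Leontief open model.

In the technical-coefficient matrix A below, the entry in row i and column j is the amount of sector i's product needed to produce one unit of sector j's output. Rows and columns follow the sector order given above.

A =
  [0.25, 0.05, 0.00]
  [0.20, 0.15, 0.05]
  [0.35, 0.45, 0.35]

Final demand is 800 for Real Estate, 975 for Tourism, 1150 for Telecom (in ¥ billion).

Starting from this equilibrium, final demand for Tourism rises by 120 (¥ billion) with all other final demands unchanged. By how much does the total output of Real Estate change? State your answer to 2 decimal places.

Δx_1 = 10.00

I − A =
  [   0.75    -0.05     0.00]
  [  -0.20     0.85    -0.05]
  [  -0.35    -0.45     0.65]
Cofactors of I−A, C_ij = (−1)^(i+j)·(minor ij) (rows/columns in the sector order above):
  C_11 = (0.85)(0.65) − (-0.05)(-0.45) = 0.5300
  C_12 = −[(-0.20)(0.65) − (-0.05)(-0.35)] = 0.1475
  C_13 = (-0.20)(-0.45) − (0.85)(-0.35) = 0.3875
  C_21 = −[(-0.05)(0.65) − (0.00)(-0.45)] = 0.0325
  C_22 = (0.75)(0.65) − (0.00)(-0.35) = 0.4875
  C_23 = −[(0.75)(-0.45) − (-0.05)(-0.35)] = 0.3550
  C_31 = (-0.05)(-0.05) − (0.00)(0.85) = 0.0025
  C_32 = −[(0.75)(-0.05) − (0.00)(-0.20)] = 0.0375
  C_33 = (0.75)(0.85) − (-0.05)(-0.20) = 0.6275
det(I−A) = Σ_j (I−A)_1j·C_1j = (0.75)(0.5300) + (-0.05)(0.1475) + (0.00)(0.3875) = 0.390125
adj(I−A) = Cᵀ =
  [ 0.5300   0.0325   0.0025]
  [ 0.1475   0.4875   0.0375]
  [ 0.3875   0.3550   0.6275]
(I − A)⁻¹ = adj(I−A) / det(I−A) ≈
  [   1.3585     0.0833     0.0064]
  [   0.3781     1.2496     0.0961]
  [   0.9933     0.9100     1.6085]
Δx = (I − A)⁻¹ Δd with Δd having +120 in the Tourism component and 0 elsewhere.
So Δx_1 = L_12 · (+120), where L_12 = adj(I−A)_12 / det(I−A) = 0.0325 / 0.390125.
Δx_1 = 0.0325 × (+120) / 0.390125 = 3.90 / 0.390125 ≈ 10.00.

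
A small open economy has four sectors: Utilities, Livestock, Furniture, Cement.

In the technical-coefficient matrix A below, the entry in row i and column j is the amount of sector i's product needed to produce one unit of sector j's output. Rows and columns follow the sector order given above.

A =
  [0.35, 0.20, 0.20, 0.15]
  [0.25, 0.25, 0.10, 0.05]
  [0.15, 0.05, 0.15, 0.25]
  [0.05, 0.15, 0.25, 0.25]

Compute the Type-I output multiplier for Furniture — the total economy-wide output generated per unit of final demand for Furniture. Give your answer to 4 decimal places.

I − A =
  [   0.65    -0.20    -0.20    -0.15]
  [  -0.25     0.75    -0.10    -0.05]
  [  -0.15    -0.05     0.85    -0.25]
  [  -0.05    -0.15    -0.25     0.75]
Compute the cofactors C_ij = (−1)^(i+j)·(3×3 minor ij) of I−A; the adjugate is their transpose:
adj(I−A) = Cᵀ =
  [ 0.416750   0.151000   0.158875   0.146375]
  [ 0.160250   0.336750   0.103500   0.089000]
  [ 0.111500   0.076750   0.311500   0.131250]
  [ 0.097000   0.103000   0.135125   0.340625]
det(I−A) = Σ_j (I−A)_1j·C_1j = (0.65)(0.416750) + (-0.20)(0.160250) + (-0.20)(0.111500) + (-0.15)(0.097000) = 0.2019875
(I − A)⁻¹ = adj(I−A) / det(I−A) ≈
  [   2.06325     0.74757     0.78656     0.72467]
  [   0.79337     1.66718     0.51241     0.44062]
  [   0.55201     0.37997     1.54217     0.64979]
  [   0.48023     0.50993     0.66898     1.68637]
The output multiplier for sector j is the column-j sum of the Leontief inverse (I − A)⁻¹ = adj(I−A) / det(I−A).
Column F of adj(I−A): (0.158875, 0.103500, 0.311500, 0.135125); det(I−A) = 0.2019875.
m_F = (0.158875 + 0.103500 + 0.311500 + 0.135125) / 0.2019875 = 0.709 / 0.2019875 ≈ 3.5101.

m_F = 3.5101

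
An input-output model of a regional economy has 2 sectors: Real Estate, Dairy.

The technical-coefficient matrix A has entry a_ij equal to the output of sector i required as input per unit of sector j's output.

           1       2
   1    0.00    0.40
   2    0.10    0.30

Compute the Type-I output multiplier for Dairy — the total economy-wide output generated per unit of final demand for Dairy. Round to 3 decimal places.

I − A =
  [   1.00    -0.40]
  [  -0.10     0.70]
det(I−A) = (1.00)(0.70) − (-0.40)(-0.10) = 0.6600
adj(I−A) = [[0.70, 0.40], [0.10, 1.00]]
(I − A)⁻¹ = adj(I−A) / det(I−A) ≈
  [   1.0606     0.6061]
  [   0.1515     1.5152]
The output multiplier for sector j is the column-j sum of the Leontief inverse (I − A)⁻¹ = adj(I−A) / det(I−A).
Column 2 of adj(I−A): (0.40, 1.00); det(I−A) = 0.6600.
m_2 = (0.40 + 1.00) / 0.6600 = 1.40 / 0.6600 ≈ 2.121.

m_2 = 2.121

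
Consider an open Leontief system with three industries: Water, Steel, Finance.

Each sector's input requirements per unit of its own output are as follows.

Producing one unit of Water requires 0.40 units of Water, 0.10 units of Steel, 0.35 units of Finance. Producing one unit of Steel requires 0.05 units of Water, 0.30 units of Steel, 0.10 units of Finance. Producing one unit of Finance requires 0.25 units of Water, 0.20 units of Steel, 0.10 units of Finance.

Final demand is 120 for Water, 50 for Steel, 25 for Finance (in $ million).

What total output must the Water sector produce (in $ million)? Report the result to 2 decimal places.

I − A =
  [   0.60    -0.05    -0.25]
  [  -0.10     0.70    -0.20]
  [  -0.35    -0.10     0.90]
Cofactors of I−A, C_ij = (−1)^(i+j)·(minor ij) (rows/columns in the sector order above):
  C_11 = (0.70)(0.90) − (-0.20)(-0.10) = 0.6100
  C_12 = −[(-0.10)(0.90) − (-0.20)(-0.35)] = 0.1600
  C_13 = (-0.10)(-0.10) − (0.70)(-0.35) = 0.2550
  C_21 = −[(-0.05)(0.90) − (-0.25)(-0.10)] = 0.0700
  C_22 = (0.60)(0.90) − (-0.25)(-0.35) = 0.4525
  C_23 = −[(0.60)(-0.10) − (-0.05)(-0.35)] = 0.0775
  C_31 = (-0.05)(-0.20) − (-0.25)(0.70) = 0.1850
  C_32 = −[(0.60)(-0.20) − (-0.25)(-0.10)] = 0.1450
  C_33 = (0.60)(0.70) − (-0.05)(-0.10) = 0.4150
det(I−A) = Σ_j (I−A)_1j·C_1j = (0.60)(0.6100) + (-0.05)(0.1600) + (-0.25)(0.2550) = 0.29425
adj(I−A) = Cᵀ =
  [ 0.6100   0.0700   0.1850]
  [ 0.1600   0.4525   0.1450]
  [ 0.2550   0.0775   0.4150]
(I − A)⁻¹ = adj(I−A) / det(I−A) ≈
  [   2.0731     0.2379     0.6287]
  [   0.5438     1.5378     0.4928]
  [   0.8666     0.2634     1.4104]
x = (I − A)⁻¹ d = adj(I−A)·d / det(I−A), with det(I−A) = 0.29425:
  x_1 = (0.6100·120 + 0.0700·50 + 0.1850·25) / 0.29425 = 81.325 / 0.29425 ≈ 276.38
  x_2 = (0.1600·120 + 0.4525·50 + 0.1450·25) / 0.29425 = 45.45 / 0.29425 ≈ 154.46
  x_3 = (0.2550·120 + 0.0775·50 + 0.4150·25) / 0.29425 = 44.85 / 0.29425 ≈ 152.42

x_1 = 276.38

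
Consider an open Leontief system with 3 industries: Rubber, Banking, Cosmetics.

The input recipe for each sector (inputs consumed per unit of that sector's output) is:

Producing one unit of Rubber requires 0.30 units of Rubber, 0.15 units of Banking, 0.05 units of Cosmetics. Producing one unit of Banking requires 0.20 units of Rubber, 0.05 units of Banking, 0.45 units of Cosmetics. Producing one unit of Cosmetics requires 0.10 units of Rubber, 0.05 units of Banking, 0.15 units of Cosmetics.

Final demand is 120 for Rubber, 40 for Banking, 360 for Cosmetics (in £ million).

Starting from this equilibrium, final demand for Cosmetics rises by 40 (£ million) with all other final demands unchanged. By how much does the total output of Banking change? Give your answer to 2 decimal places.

I − A =
  [   0.70    -0.20    -0.10]
  [  -0.15     0.95    -0.05]
  [  -0.05    -0.45     0.85]
Cofactors of I−A, C_ij = (−1)^(i+j)·(minor ij) (rows/columns in the sector order above):
  C_11 = (0.95)(0.85) − (-0.05)(-0.45) = 0.7850
  C_12 = −[(-0.15)(0.85) − (-0.05)(-0.05)] = 0.1300
  C_13 = (-0.15)(-0.45) − (0.95)(-0.05) = 0.1150
  C_21 = −[(-0.20)(0.85) − (-0.10)(-0.45)] = 0.2150
  C_22 = (0.70)(0.85) − (-0.10)(-0.05) = 0.5900
  C_23 = −[(0.70)(-0.45) − (-0.20)(-0.05)] = 0.3250
  C_31 = (-0.20)(-0.05) − (-0.10)(0.95) = 0.1050
  C_32 = −[(0.70)(-0.05) − (-0.10)(-0.15)] = 0.0500
  C_33 = (0.70)(0.95) − (-0.20)(-0.15) = 0.6350
det(I−A) = Σ_j (I−A)_1j·C_1j = (0.70)(0.7850) + (-0.20)(0.1300) + (-0.10)(0.1150) = 0.5120
adj(I−A) = Cᵀ =
  [ 0.7850   0.2150   0.1050]
  [ 0.1300   0.5900   0.0500]
  [ 0.1150   0.3250   0.6350]
(I − A)⁻¹ = adj(I−A) / det(I−A) ≈
  [   1.5332     0.4199     0.2051]
  [   0.2539     1.1523     0.0977]
  [   0.2246     0.6348     1.2402]
Δx = (I − A)⁻¹ Δd with Δd having +40 in the Cosmetics component and 0 elsewhere.
So Δx_2 = L_23 · (+40), where L_23 = adj(I−A)_23 / det(I−A) = 0.0500 / 0.5120.
Δx_2 = 0.0500 × (+40) / 0.5120 = 2.00 / 0.5120 ≈ 3.91.

Δx_2 = 3.91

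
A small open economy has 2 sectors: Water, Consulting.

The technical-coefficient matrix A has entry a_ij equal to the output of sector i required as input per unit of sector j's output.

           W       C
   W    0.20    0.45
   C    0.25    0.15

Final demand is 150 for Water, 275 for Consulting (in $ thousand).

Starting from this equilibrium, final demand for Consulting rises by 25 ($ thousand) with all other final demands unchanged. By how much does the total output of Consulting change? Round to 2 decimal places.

Δx_C = 35.24

I − A =
  [   0.80    -0.45]
  [  -0.25     0.85]
det(I−A) = (0.80)(0.85) − (-0.45)(-0.25) = 0.5675
adj(I−A) = [[0.85, 0.45], [0.25, 0.80]]
(I − A)⁻¹ = adj(I−A) / det(I−A) ≈
  [   1.4978     0.7930]
  [   0.4405     1.4097]
Δx = (I − A)⁻¹ Δd with Δd having +25 in the Consulting component and 0 elsewhere.
So Δx_C = L_CC · (+25), where L_CC = adj(I−A)_CC / det(I−A) = 0.80 / 0.5675.
Δx_C = 0.80 × (+25) / 0.5675 = 20.00 / 0.5675 ≈ 35.24.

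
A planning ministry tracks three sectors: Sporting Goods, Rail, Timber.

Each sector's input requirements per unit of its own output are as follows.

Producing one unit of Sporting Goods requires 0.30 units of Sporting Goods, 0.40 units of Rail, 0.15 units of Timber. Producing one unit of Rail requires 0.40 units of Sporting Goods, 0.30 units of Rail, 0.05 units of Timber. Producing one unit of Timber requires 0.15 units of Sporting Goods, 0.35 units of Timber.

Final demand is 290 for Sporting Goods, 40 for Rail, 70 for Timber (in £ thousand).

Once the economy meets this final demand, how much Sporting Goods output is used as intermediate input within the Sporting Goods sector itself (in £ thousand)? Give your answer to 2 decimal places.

z_SS = 229.89

I − A =
  [   0.70    -0.40    -0.15]
  [  -0.40     0.70     0.00]
  [  -0.15    -0.05     0.65]
Cofactors of I−A, C_ij = (−1)^(i+j)·(minor ij) (rows/columns in the sector order above):
  C_11 = (0.70)(0.65) − (0.00)(-0.05) = 0.4550
  C_12 = −[(-0.40)(0.65) − (0.00)(-0.15)] = 0.2600
  C_13 = (-0.40)(-0.05) − (0.70)(-0.15) = 0.1250
  C_21 = −[(-0.40)(0.65) − (-0.15)(-0.05)] = 0.2675
  C_22 = (0.70)(0.65) − (-0.15)(-0.15) = 0.4325
  C_23 = −[(0.70)(-0.05) − (-0.40)(-0.15)] = 0.0950
  C_31 = (-0.40)(0.00) − (-0.15)(0.70) = 0.1050
  C_32 = −[(0.70)(0.00) − (-0.15)(-0.40)] = 0.0600
  C_33 = (0.70)(0.70) − (-0.40)(-0.40) = 0.3300
det(I−A) = Σ_j (I−A)_1j·C_1j = (0.70)(0.4550) + (-0.40)(0.2600) + (-0.15)(0.1250) = 0.19575
adj(I−A) = Cᵀ =
  [ 0.4550   0.2675   0.1050]
  [ 0.2600   0.4325   0.0600]
  [ 0.1250   0.0950   0.3300]
(I − A)⁻¹ = adj(I−A) / det(I−A) ≈
  [   2.3244     1.3665     0.5364]
  [   1.3282     2.2095     0.3065]
  [   0.6386     0.4853     1.6858]
First solve x = (I − A)⁻¹ d = adj(I−A)·d / det(I−A); in particular x_S = (0.4550·290 + 0.2675·40 + 0.1050·70) / 0.19575 = 150.00 / 0.19575 ≈ 766.2835.
Intermediate flow from S to S: z_SS = a_SS · x_S = 0.30 × 150.00 / 0.19575 = 45.00 / 0.19575 ≈ 229.89.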